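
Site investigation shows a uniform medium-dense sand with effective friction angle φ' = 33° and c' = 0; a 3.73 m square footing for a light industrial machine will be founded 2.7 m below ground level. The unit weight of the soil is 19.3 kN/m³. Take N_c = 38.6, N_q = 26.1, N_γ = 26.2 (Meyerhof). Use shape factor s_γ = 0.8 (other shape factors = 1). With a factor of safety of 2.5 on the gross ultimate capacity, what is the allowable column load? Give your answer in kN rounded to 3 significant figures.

P_all ≈ 11800 kN

q = γ·D_f = 19.3 × 2.7 = 52.11 kPa.
q·N_q = 52.11 × 26.1 = 1360.1 kPa
0.5·γ·B·N_γ·s_γ = 0.5 × 19.3 × 3.73 × 26.2 × 0.8 = 754.44 kPa
q_ult = 1360.1 + 754.44 = 2114.5 kPa.
Gross allowable pressure q_all = 2114.5 / 2.5 = 845.81 kPa.
Footing area = 13.9129 m², so allowable column load = 845.81 × 13.9129 = 11768 kN.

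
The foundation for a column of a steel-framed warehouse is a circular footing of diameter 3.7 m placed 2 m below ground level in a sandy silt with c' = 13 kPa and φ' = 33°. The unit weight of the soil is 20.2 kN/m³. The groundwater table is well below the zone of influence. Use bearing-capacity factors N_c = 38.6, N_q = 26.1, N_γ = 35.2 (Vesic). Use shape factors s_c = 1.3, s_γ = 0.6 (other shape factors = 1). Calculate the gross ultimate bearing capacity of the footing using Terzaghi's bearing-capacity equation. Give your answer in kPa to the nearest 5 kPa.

q_ult ≈ 2495 kPa

Overburden at base level: q = 20.2 × 2 = 40.4 kPa.
Cohesion term c·N_c·s_c = 13 × 38.6 × 1.3 = 652.34 kPa; surcharge term q·N_q = 40.4 × 26.1 = 1054.4 kPa; self-weight term 0.5·γ·B·N_γ·s_γ = 0.5 × 20.2 × 3.7 × 35.2 × 0.6 = 789.25 kPa.
q_ult = 652.34 + 1054.4 + 789.25 = 2496 kPa.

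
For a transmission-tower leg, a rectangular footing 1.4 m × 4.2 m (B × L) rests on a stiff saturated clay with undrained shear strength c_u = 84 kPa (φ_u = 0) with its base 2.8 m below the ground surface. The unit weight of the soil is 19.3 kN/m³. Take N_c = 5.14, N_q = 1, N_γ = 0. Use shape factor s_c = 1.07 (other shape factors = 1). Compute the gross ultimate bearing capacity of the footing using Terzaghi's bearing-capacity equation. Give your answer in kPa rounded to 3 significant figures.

Overburden at base level: q = 19.3 × 2.8 = 54.04 kPa.
Cohesion term c·N_c·s_c = 84 × 5.14 × 1.07 = 461.98 kPa; surcharge term q·N_q = 54.04 × 1 = 54.04 kPa.
q_ult = 461.98 + 54.04 = 516.02 kPa.

q_ult ≈ 516 kPa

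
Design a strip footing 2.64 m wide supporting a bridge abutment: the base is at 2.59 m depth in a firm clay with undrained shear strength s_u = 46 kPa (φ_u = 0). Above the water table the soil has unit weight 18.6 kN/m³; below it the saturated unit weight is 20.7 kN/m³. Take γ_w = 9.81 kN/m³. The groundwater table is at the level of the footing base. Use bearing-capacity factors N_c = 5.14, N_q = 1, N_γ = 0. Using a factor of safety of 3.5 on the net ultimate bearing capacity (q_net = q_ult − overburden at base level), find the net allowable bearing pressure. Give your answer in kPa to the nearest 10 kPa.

q_all(net) ≈ 70 kPa

Effective surcharge at the founding depth q = γ·D_f = 18.6 × 2.59 = 48.174 kPa.
q_ult = c·N_c + q·N_q
     = 46 × 5.14 + 48.174 × 1
     = 236.44 + 48.174 = 284.61 kPa.
q_net = 284.61 − 48.174 = 236.44 kPa.
q_all(net) = 236.44 / 3.5 = 67.554 kPa.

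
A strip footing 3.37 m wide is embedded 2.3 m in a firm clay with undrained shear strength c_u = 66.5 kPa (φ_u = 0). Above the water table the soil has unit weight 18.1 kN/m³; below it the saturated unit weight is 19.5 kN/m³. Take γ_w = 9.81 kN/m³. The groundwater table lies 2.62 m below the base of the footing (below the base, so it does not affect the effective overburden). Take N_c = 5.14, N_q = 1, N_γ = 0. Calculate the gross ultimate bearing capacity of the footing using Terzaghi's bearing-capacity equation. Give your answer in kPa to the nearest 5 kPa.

q = γ·D_f = 18.1 × 2.3 = 41.63 kPa.
c·N_c = 66.5 × 5.14 = 341.81 kPa
q·N_q = 41.63 × 1 = 41.63 kPa
q_ult = 341.81 + 41.63 = 383.44 kPa.

q_ult ≈ 385 kPa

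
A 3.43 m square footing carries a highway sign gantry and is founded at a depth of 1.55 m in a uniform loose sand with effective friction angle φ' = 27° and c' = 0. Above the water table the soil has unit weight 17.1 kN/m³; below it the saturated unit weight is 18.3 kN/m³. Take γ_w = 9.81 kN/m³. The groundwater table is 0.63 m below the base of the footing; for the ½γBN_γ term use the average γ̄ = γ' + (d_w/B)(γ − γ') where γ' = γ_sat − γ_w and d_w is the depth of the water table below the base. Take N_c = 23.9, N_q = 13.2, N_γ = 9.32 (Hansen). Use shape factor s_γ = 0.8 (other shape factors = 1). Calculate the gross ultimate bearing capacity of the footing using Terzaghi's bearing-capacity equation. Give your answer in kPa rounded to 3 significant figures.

q_ult ≈ 479 kPa

Overburden at base level: q = 17.1 × 1.55 = 26.505 kPa.
The water table is 0.63 m below the base (< B = 3.43 m), so the ½γBN_γ term uses γ̄ = γ' + (d_w/B)(γ − γ') = 8.49 + (0.63/3.43)(17.1 − 8.49) = 10.071 kN/m³.
Surcharge term q·N_q = 26.505 × 13.2 = 349.87 kPa; self-weight term 0.5·γ·B·N_γ·s_γ = 0.5 × 10.071 × 3.43 × 9.32 × 0.8 = 128.78 kPa.
q_ult = 349.87 + 128.78 = 478.65 kPa.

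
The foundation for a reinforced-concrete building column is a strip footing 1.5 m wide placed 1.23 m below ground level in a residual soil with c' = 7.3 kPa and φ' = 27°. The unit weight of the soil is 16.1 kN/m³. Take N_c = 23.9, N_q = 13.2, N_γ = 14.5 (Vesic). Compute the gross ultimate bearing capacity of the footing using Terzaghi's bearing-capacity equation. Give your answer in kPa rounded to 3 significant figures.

Effective surcharge at the founding depth q = γ·D_f = 16.1 × 1.23 = 19.803 kPa.
q_ult = c·N_c + q·N_q + 0.5·γ·B·N_γ
     = 7.3 × 23.9 + 19.803 × 13.2 + 0.5 × 16.1 × 1.5 × 14.5
     = 174.47 + 261.4 + 175.09 = 610.96 kPa.

q_ult ≈ 611 kPa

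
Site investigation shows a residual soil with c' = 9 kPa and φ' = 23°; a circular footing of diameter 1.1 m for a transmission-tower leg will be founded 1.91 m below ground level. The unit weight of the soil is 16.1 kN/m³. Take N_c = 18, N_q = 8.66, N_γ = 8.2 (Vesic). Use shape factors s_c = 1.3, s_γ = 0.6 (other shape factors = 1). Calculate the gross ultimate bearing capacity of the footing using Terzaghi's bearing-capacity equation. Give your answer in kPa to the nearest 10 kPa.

Overburden at base level: q = 16.1 × 1.91 = 30.751 kPa.
Cohesion term c·N_c·s_c = 9 × 18 × 1.3 = 210.6 kPa; surcharge term q·N_q = 30.751 × 8.66 = 266.3 kPa; self-weight term 0.5·γ·B·N_γ·s_γ = 0.5 × 16.1 × 1.1 × 8.2 × 0.6 = 43.567 kPa.
q_ult = 210.6 + 266.3 + 43.567 = 520.47 kPa.

q_ult ≈ 520 kPa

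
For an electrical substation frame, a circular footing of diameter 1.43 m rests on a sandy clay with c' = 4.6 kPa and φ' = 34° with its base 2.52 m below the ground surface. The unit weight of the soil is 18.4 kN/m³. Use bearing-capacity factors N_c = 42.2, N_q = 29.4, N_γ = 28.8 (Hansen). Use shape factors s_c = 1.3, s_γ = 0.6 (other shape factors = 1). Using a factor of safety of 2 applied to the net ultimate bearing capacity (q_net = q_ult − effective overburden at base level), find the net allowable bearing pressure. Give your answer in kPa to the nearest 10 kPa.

Effective surcharge at the founding depth q = γ·D_f = 18.4 × 2.52 = 46.368 kPa.
q_ult = c·N_c·s_c + q·N_q + 0.5·γ·B·N_γ·s_γ
     = 4.6 × 42.2 × 1.3 + 46.368 × 29.4 + 0.5 × 18.4 × 1.43 × 28.8 × 0.6
     = 252.36 + 1363.2 + 227.34 = 1842.9 kPa.
Net ultimate: q_net = 1842.9 − 46.368 = 1796.5 kPa.
q_all(net) = 1796.5 / 2 = 898.27 kPa.

q_all(net) ≈ 900 kPa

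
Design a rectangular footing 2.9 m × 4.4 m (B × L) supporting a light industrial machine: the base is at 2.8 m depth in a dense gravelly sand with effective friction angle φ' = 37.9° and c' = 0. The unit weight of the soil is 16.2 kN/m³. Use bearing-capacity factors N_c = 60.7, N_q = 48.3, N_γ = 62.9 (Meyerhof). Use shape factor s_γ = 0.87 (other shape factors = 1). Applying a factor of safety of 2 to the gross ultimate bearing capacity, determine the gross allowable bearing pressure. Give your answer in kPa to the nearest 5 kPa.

q_all ≈ 1740 kPa

q = γ·D_f = 16.2 × 2.8 = 45.36 kPa.
q·N_q = 45.36 × 48.3 = 2190.9 kPa
0.5·γ·B·N_γ·s_γ = 0.5 × 16.2 × 2.9 × 62.9 × 0.87 = 1285.4 kPa
q_ult = 2190.9 + 1285.4 = 3476.3 kPa.
q_all = q_ult / FS = 3476.3 / 2 = 1738.2 kPa.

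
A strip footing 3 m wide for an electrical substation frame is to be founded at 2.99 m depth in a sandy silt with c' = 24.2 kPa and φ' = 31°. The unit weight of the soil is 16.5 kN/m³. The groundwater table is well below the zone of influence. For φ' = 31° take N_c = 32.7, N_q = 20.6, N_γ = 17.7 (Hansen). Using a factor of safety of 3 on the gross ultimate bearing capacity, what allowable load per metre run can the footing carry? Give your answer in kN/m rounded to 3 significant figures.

≈ 2250 kN/m

q = γ·D_f = 16.5 × 2.99 = 49.335 kPa.
c·N_c = 24.2 × 32.7 = 791.34 kPa
q·N_q = 49.335 × 20.6 = 1016.3 kPa
0.5·γ·B·N_γ = 0.5 × 16.5 × 3 × 17.7 = 438.07 kPa
q_ult = 791.34 + 1016.3 + 438.07 = 2245.7 kPa.
Gross allowable pressure q_all = 2245.7 / 3 = 748.57 kPa.
Allowable wall load = q_all × B = 748.57 × 3 = 2245.7 kN per metre run.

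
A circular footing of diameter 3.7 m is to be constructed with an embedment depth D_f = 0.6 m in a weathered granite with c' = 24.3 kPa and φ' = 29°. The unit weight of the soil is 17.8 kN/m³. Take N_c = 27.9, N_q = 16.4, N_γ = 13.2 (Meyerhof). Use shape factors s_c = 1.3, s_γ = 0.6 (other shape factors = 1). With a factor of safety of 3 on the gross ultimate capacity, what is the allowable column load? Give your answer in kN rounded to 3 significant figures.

P_all ≈ 4720 kN

q = γ·D_f = 17.8 × 0.6 = 10.68 kPa.
c·N_c·s_c = 24.3 × 27.9 × 1.3 = 881.36 kPa
q·N_q = 10.68 × 16.4 = 175.15 kPa
0.5·γ·B·N_γ·s_γ = 0.5 × 17.8 × 3.7 × 13.2 × 0.6 = 260.81 kPa
q_ult = 881.36 + 175.15 + 260.81 = 1317.3 kPa.
Gross allowable pressure q_all = 1317.3 / 3 = 439.11 kPa.
Footing area = 10.7521 m², so allowable column load = 439.11 × 10.7521 = 4721.3 kN.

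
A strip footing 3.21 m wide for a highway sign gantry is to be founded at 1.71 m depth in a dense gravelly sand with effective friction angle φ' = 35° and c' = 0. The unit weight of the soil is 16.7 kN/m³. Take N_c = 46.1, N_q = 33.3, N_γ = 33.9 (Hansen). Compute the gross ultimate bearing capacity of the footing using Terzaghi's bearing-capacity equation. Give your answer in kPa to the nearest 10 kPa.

q_ult ≈ 1860 kPa

Overburden at base level: q = 16.7 × 1.71 = 28.557 kPa.
Surcharge term q·N_q = 28.557 × 33.3 = 950.95 kPa; self-weight term 0.5·γ·B·N_γ = 0.5 × 16.7 × 3.21 × 33.9 = 908.64 kPa.
q_ult = 950.95 + 908.64 = 1859.6 kPa.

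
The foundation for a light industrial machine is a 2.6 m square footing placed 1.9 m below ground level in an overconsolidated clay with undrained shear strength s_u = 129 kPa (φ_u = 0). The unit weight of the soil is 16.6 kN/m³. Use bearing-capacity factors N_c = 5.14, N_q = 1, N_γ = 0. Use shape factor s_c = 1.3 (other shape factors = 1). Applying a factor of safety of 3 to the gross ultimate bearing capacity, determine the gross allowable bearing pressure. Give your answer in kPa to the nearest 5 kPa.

Effective surcharge at the founding depth q = γ·D_f = 16.6 × 1.9 = 31.54 kPa.
q_ult = c·N_c·s_c + q·N_q
     = 129 × 5.14 × 1.3 + 31.54 × 1
     = 861.98 + 31.54 = 893.52 kPa.
q_all = q_ult / FS = 893.52 / 3 = 297.84 kPa.

q_all ≈ 300 kPa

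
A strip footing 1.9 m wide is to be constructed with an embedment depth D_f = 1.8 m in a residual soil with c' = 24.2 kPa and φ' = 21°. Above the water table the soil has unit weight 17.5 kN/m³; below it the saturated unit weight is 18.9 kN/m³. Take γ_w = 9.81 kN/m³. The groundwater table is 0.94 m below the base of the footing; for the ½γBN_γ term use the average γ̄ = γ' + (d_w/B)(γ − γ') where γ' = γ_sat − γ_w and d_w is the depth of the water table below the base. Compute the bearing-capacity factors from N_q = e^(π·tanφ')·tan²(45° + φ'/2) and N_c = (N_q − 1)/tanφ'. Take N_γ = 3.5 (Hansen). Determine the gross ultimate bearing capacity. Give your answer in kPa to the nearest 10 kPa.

tan21° = 0.3839, so N_q = e^(π×0.3839)·tan²(55.5°) = 3.34 × 2.117 = 7.07.
N_c = (7.07 − 1)/tan21° = 15.81.
Effective surcharge at the founding depth q = γ·D_f = 17.5 × 1.8 = 31.5 kPa.
With d_w = 0.94 m < B, γ̄ = 9.09 + (0.94/1.9) × (17.5 − 9.09) = 13.251 kN/m³.
q_ult = c·N_c + q·N_q + 0.5·γ·B·N_γ
     = 24.2 × 15.815 + 31.5 × 7.0708 + 0.5 × 13.251 × 1.9 × 3.5
     = 382.72 + 222.73 + 44.059 = 649.51 kPa.

q_ult ≈ 650 kPa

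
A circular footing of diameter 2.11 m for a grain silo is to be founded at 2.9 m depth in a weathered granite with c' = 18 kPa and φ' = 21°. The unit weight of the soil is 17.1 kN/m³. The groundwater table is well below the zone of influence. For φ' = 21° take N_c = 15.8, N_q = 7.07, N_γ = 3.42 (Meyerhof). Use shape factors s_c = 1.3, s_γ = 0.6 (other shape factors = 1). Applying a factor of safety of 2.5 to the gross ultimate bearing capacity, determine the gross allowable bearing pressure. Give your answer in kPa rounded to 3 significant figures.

Effective surcharge at the founding depth q = γ·D_f = 17.1 × 2.9 = 49.59 kPa.
q_ult = c·N_c·s_c + q·N_q + 0.5·γ·B·N_γ·s_γ
     = 18 × 15.8 × 1.3 + 49.59 × 7.07 + 0.5 × 17.1 × 2.11 × 3.42 × 0.6
     = 369.72 + 350.6 + 37.019 = 757.34 kPa.
q_all = q_ult / FS = 757.34 / 2.5 = 302.94 kPa.

q_all ≈ 303 kPa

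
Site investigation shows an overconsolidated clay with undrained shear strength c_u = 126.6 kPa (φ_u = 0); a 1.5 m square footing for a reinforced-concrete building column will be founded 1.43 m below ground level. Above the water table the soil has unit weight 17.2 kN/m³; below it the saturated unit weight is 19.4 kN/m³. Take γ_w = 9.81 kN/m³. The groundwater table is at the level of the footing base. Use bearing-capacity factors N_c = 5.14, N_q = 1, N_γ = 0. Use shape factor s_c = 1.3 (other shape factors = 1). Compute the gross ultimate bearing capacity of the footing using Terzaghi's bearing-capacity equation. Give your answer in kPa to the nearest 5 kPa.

Overburden at base level: q = 17.2 × 1.43 = 24.596 kPa.
Cohesion term c·N_c·s_c = 126.6 × 5.14 × 1.3 = 845.94 kPa; surcharge term q·N_q = 24.596 × 1 = 24.596 kPa.
q_ult = 845.94 + 24.596 = 870.54 kPa.

q_ult ≈ 870 kPa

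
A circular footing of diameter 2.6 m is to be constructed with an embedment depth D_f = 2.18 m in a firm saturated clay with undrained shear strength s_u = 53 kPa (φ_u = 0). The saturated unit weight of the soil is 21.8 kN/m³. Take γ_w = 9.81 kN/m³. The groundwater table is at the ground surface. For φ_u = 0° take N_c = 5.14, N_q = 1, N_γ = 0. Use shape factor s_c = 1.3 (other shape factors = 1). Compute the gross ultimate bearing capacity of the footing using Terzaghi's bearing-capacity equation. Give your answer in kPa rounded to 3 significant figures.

q_ult ≈ 380 kPa

Water table at ground surface, so effective unit weight γ' = 21.8 − 9.81 = 11.99 kN/m³ is used throughout; overburden q = 11.99 × 2.18 = 26.138 kPa.
Cohesion term c·N_c·s_c = 53 × 5.14 × 1.3 = 354.15 kPa; surcharge term q·N_q = 26.138 × 1 = 26.138 kPa.
q_ult = 354.15 + 26.138 = 380.28 kPa.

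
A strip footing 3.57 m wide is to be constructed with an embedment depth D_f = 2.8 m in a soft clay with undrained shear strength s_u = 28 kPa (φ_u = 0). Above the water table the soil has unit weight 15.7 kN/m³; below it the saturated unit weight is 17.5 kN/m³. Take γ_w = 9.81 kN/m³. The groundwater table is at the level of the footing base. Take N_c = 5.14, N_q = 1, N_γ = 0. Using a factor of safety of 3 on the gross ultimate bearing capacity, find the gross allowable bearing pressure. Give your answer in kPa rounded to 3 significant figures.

q_all ≈ 62.6 kPa

Effective surcharge at the founding depth q = γ·D_f = 15.7 × 2.8 = 43.96 kPa.
q_ult = c·N_c + q·N_q
     = 28 × 5.14 + 43.96 × 1
     = 143.92 + 43.96 = 187.88 kPa.
q_all = 187.88 / 3 = 62.627 kPa.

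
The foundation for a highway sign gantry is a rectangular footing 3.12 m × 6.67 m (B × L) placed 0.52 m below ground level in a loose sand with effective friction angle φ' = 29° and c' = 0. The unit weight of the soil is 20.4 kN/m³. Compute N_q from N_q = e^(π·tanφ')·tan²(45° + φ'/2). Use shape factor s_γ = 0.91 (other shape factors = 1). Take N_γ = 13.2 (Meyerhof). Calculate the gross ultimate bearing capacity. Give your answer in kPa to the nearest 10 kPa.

tan29° = 0.5543, so N_q = e^(π×0.5543)·tan²(59.5°) = 5.705 × 2.882 = 16.44.
q = γ·D_f = 20.4 × 0.52 = 10.608 kPa.
q·N_q = 10.608 × 16.443 = 174.43 kPa
0.5·γ·B·N_γ·s_γ = 0.5 × 20.4 × 3.12 × 13.2 × 0.91 = 382.27 kPa
q_ult = 174.43 + 382.27 = 556.7 kPa.

q_ult ≈ 560 kPa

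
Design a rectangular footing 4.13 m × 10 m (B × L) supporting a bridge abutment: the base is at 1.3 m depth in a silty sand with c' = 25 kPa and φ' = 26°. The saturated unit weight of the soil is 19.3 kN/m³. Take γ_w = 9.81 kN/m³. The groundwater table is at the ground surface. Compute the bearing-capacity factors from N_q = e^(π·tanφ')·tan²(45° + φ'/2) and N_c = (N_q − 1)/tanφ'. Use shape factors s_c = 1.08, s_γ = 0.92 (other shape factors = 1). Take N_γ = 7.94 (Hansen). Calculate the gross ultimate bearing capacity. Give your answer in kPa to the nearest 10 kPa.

q_ult ≈ 890 kPa

tan26° = 0.4877, so N_q = e^(π×0.4877)·tan²(58°) = 4.629 × 2.561 = 11.85.
N_c = (11.85 − 1)/tan26° = 22.25.
With the water table at the surface the whole profile is submerged: γ' = 19.3 − 9.81 = 9.49 kN/m³, so q = γ'·D_f = 12.337 kPa; the same γ' applies in the ½γBN_γ term.
q_ult = c·N_c·s_c + q·N_q + 0.5·γ·B·N_γ·s_γ
     = 25 × 22.254 × 1.08 + 12.337 × 11.854 + 0.5 × 9.49 × 4.13 × 7.94 × 0.92
     = 600.87 + 146.25 + 143.15 = 890.27 kPa.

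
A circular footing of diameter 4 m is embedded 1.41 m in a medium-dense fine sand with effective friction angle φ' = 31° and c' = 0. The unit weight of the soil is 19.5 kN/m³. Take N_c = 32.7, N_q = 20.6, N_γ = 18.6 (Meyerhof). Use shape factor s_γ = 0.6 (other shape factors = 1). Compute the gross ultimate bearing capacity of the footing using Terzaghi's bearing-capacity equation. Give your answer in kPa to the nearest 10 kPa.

q_ult ≈ 1000 kPa

Effective surcharge at the founding depth q = γ·D_f = 19.5 × 1.41 = 27.495 kPa.
q_ult = q·N_q + 0.5·γ·B·N_γ·s_γ
     = 27.495 × 20.6 + 0.5 × 19.5 × 4 × 18.6 × 0.6
     = 566.4 + 435.24 = 1001.6 kPa.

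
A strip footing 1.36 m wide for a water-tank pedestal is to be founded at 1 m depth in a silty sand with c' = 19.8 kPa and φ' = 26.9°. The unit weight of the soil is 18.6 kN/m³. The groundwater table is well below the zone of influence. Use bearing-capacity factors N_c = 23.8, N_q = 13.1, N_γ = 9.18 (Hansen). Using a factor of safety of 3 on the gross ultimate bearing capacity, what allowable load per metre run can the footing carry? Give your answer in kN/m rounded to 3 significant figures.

q = γ·D_f = 18.6 × 1 = 18.6 kPa.
c·N_c = 19.8 × 23.8 = 471.24 kPa
q·N_q = 18.6 × 13.1 = 243.66 kPa
0.5·γ·B·N_γ = 0.5 × 18.6 × 1.36 × 9.18 = 116.11 kPa
q_ult = 471.24 + 243.66 + 116.11 = 831.01 kPa.
Gross allowable pressure q_all = 831.01 / 3 = 277 kPa.
Allowable wall load = q_all × B = 277 × 1.36 = 376.72 kN per metre run.

≈ 377 kN/m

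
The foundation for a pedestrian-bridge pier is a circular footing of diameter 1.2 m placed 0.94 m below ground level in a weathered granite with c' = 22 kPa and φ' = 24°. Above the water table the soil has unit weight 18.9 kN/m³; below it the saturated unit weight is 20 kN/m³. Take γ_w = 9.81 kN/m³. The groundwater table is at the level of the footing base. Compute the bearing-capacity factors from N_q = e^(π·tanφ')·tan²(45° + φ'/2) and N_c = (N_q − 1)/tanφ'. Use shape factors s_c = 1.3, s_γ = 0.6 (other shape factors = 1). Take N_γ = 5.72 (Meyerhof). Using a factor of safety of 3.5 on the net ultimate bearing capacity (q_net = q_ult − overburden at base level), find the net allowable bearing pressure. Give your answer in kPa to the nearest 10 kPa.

N_q = e^(π·tan24°)·tan²(57°) = 9.6; N_c = (N_q − 1)/tanφ' = 19.32.
Overburden at base level: q = 18.9 × 0.94 = 17.766 kPa.
Below the base the soil is submerged, so the ½γBN_γ term uses γ' = 20 − 9.81 = 10.19 kN/m³.
Cohesion term c·N_c·s_c = 22 × 19.324 × 1.3 = 552.65 kPa; surcharge term q·N_q = 17.766 × 9.6034 = 170.61 kPa; self-weight term 0.5·γ·B·N_γ·s_γ = 0.5 × 10.19 × 1.2 × 5.72 × 0.6 = 20.983 kPa.
q_ult = 552.65 + 170.61 + 20.983 = 744.25 kPa.
q_net = 744.25 − 17.766 = 726.48 kPa.
q_all(net) = 726.48 / 3.5 = 207.57 kPa.

q_all(net) ≈ 210 kPa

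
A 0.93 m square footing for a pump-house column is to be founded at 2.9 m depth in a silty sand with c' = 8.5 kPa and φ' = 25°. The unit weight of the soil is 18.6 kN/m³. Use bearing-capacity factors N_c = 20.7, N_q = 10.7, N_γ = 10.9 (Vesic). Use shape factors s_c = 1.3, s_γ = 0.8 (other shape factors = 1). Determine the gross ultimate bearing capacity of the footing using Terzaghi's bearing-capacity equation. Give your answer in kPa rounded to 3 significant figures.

q_ult ≈ 881 kPa

q = γ·D_f = 18.6 × 2.9 = 53.94 kPa.
c·N_c·s_c = 8.5 × 20.7 × 1.3 = 228.73 kPa
q·N_q = 53.94 × 10.7 = 577.16 kPa
0.5·γ·B·N_γ·s_γ = 0.5 × 18.6 × 0.93 × 10.9 × 0.8 = 75.419 kPa
q_ult = 228.73 + 577.16 + 75.419 = 881.31 kPa.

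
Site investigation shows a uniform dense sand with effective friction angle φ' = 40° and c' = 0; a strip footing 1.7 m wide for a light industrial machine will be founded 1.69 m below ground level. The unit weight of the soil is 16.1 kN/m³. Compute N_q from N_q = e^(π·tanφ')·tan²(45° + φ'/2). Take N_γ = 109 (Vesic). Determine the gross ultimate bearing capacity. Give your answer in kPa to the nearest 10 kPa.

tan40° = 0.8391, so N_q = e^(π×0.8391)·tan²(65°) = 13.959 × 4.599 = 64.2.
Overburden at base level: q = 16.1 × 1.69 = 27.209 kPa.
Surcharge term q·N_q = 27.209 × 64.195 = 1746.7 kPa; self-weight term 0.5·γ·B·N_γ = 0.5 × 16.1 × 1.7 × 109 = 1491.7 kPa.
q_ult = 1746.7 + 1491.7 = 3238.4 kPa.

q_ult ≈ 3240 kPa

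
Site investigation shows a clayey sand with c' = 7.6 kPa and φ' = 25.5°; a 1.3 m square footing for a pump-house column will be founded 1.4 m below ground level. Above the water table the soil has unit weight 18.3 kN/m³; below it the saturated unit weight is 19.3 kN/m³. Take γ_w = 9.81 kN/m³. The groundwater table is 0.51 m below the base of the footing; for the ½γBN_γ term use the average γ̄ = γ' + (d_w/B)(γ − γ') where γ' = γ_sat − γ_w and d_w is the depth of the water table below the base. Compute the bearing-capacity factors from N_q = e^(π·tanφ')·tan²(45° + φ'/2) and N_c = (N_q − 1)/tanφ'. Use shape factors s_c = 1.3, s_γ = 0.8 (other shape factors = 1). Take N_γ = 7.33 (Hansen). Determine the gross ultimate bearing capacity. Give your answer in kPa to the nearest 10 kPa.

tan25.5° = 0.477, so N_q = e^(π×0.477)·tan²(57.75°) = 4.475 × 2.512 = 11.24.
N_c = (11.24 − 1)/tan25.5° = 21.47.
Overburden at base level: q = 18.3 × 1.4 = 25.62 kPa.
The water table is 0.51 m below the base (< B = 1.3 m), so the ½γBN_γ term uses γ̄ = γ' + (d_w/B)(γ − γ') = 9.49 + (0.51/1.3)(18.3 − 9.49) = 12.946 kN/m³.
Cohesion term c·N_c·s_c = 7.6 × 21.469 × 1.3 = 212.12 kPa; surcharge term q·N_q = 25.62 × 11.24 = 287.98 kPa; self-weight term 0.5·γ·B·N_γ·s_γ = 0.5 × 12.946 × 1.3 × 7.33 × 0.8 = 49.346 kPa.
q_ult = 212.12 + 287.98 + 49.346 = 549.44 kPa.

q_ult ≈ 550 kPa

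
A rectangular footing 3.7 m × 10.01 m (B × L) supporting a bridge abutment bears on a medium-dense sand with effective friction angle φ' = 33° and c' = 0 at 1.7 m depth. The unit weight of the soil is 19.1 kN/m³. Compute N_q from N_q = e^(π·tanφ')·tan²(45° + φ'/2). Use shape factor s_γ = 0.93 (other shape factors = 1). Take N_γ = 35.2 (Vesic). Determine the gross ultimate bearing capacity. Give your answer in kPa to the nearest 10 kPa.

q_ult ≈ 2000 kPa

tan33° = 0.6494, so N_q = e^(π×0.6494)·tan²(61.5°) = 7.692 × 3.392 = 26.09.
Effective surcharge at the founding depth q = γ·D_f = 19.1 × 1.7 = 32.47 kPa.
q_ult = q·N_q + 0.5·γ·B·N_γ·s_γ
     = 32.47 × 26.092 + 0.5 × 19.1 × 3.7 × 35.2 × 0.93
     = 847.21 + 1156.7 = 2003.9 kPa.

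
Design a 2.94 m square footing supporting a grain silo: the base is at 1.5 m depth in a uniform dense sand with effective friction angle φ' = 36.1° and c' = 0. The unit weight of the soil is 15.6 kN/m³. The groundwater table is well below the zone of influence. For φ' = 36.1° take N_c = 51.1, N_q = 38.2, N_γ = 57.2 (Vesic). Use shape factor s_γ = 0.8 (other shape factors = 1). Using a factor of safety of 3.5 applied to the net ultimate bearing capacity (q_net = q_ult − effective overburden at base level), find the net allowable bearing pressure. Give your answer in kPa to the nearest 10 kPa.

q_all(net) ≈ 550 kPa

Effective surcharge at the founding depth q = γ·D_f = 15.6 × 1.5 = 23.4 kPa.
q_ult = q·N_q + 0.5·γ·B·N_γ·s_γ
     = 23.4 × 38.2 + 0.5 × 15.6 × 2.94 × 57.2 × 0.8
     = 893.88 + 1049.4 = 1943.2 kPa.
Net ultimate: q_net = 1943.2 − 23.4 = 1919.8 kPa.
q_all(net) = 1919.8 / 3.5 = 548.53 kPa.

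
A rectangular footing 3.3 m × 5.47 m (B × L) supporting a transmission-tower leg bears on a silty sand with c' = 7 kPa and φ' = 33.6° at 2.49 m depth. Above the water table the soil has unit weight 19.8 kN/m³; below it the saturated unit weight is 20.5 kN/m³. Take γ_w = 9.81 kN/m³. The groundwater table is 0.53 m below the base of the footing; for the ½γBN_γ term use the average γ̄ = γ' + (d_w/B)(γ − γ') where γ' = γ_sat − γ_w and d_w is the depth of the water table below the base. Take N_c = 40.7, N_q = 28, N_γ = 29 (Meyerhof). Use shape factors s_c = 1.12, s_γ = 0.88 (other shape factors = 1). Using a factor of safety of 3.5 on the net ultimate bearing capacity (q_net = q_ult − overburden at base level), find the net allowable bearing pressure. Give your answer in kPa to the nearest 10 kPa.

q_all(net) ≈ 620 kPa

Effective surcharge at the founding depth q = γ·D_f = 19.8 × 2.49 = 49.302 kPa.
With d_w = 0.53 m < B, γ̄ = 10.69 + (0.53/3.3) × (19.8 − 10.69) = 12.153 kN/m³.
q_ult = c·N_c·s_c + q·N_q + 0.5·γ·B·N_γ·s_γ
     = 7 × 40.7 × 1.12 + 49.302 × 28 + 0.5 × 12.153 × 3.3 × 29 × 0.88
     = 319.09 + 1380.5 + 511.74 = 2211.3 kPa.
q_net = 2211.3 − 49.302 = 2162 kPa.
q_all(net) = 2162 / 3.5 = 617.71 kPa.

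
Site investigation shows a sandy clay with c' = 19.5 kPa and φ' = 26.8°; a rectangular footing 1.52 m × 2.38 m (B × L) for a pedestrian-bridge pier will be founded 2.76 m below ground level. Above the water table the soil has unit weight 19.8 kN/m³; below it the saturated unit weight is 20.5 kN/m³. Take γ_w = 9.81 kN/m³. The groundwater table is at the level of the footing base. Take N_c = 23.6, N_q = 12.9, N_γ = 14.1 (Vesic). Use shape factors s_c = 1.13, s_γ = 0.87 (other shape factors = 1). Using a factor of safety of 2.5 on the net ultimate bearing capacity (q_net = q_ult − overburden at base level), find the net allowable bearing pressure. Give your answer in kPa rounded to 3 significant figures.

q_all(net) ≈ 508 kPa

Overburden at base level: q = 19.8 × 2.76 = 54.648 kPa.
Below the base the soil is submerged, so the ½γBN_γ term uses γ' = 20.5 − 9.81 = 10.69 kN/m³.
Cohesion term c·N_c·s_c = 19.5 × 23.6 × 1.13 = 520.03 kPa; surcharge term q·N_q = 54.648 × 12.9 = 704.96 kPa; self-weight term 0.5·γ·B·N_γ·s_γ = 0.5 × 10.69 × 1.52 × 14.1 × 0.87 = 99.662 kPa.
q_ult = 520.03 + 704.96 + 99.662 = 1324.6 kPa.
q_net = 1324.6 − 54.648 = 1270 kPa.
q_all(net) = 1270 / 2.5 = 508 kPa.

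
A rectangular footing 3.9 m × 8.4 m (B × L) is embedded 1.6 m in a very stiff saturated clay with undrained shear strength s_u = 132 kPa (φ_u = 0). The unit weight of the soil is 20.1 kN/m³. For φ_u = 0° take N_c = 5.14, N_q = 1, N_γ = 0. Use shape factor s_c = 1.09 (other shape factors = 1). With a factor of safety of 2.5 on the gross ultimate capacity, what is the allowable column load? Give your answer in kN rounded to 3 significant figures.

q = γ·D_f = 20.1 × 1.6 = 32.16 kPa.
c·N_c·s_c = 132 × 5.14 × 1.09 = 739.54 kPa
q·N_q = 32.16 × 1 = 32.16 kPa
q_ult = 739.54 + 32.16 = 771.7 kPa.
Gross allowable pressure q_all = 771.7 / 2.5 = 308.68 kPa.
Footing area = 32.76 m², so allowable column load = 308.68 × 32.76 = 10112 kN.

P_all ≈ 10100 kN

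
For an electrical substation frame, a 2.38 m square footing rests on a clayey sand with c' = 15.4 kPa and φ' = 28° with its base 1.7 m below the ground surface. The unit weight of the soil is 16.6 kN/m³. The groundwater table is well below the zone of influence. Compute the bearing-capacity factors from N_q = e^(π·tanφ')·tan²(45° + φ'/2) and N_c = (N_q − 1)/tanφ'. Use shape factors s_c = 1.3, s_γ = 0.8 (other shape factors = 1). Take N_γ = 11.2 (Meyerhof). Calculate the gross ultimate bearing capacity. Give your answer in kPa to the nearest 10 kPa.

tan28° = 0.5317, so N_q = e^(π×0.5317)·tan²(59°) = 5.314 × 2.77 = 14.72.
N_c = (14.72 − 1)/tan28° = 25.8.
Effective surcharge at the founding depth q = γ·D_f = 16.6 × 1.7 = 28.22 kPa.
q_ult = c·N_c·s_c + q·N_q + 0.5·γ·B·N_γ·s_γ
     = 15.4 × 25.803 × 1.3 + 28.22 × 14.72 + 0.5 × 16.6 × 2.38 × 11.2 × 0.8
     = 516.58 + 415.4 + 177 = 1109 kPa.

q_ult ≈ 1110 kPa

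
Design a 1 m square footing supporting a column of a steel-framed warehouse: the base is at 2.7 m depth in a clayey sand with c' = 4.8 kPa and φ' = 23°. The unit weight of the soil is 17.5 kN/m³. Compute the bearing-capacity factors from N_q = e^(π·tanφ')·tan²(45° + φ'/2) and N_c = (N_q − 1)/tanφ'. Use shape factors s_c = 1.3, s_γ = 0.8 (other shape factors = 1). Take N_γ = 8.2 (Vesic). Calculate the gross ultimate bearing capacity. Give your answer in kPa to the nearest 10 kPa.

tan23° = 0.4245, so N_q = e^(π×0.4245)·tan²(56.5°) = 3.794 × 2.283 = 8.66.
N_c = (8.66 − 1)/tan23° = 18.05.
Overburden at base level: q = 17.5 × 2.7 = 47.25 kPa.
Cohesion term c·N_c·s_c = 4.8 × 18.049 × 1.3 = 112.62 kPa; surcharge term q·N_q = 47.25 × 8.6612 = 409.24 kPa; self-weight term 0.5·γ·B·N_γ·s_γ = 0.5 × 17.5 × 1 × 8.2 × 0.8 = 57.4 kPa.
q_ult = 112.62 + 409.24 + 57.4 = 579.26 kPa.

q_ult ≈ 580 kPa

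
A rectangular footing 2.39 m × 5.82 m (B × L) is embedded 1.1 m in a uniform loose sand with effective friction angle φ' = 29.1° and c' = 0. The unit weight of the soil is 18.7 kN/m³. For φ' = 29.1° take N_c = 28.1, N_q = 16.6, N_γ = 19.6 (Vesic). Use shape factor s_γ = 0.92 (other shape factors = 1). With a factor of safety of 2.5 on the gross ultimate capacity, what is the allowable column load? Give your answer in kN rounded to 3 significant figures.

Effective surcharge at the founding depth q = γ·D_f = 18.7 × 1.1 = 20.57 kPa.
q_ult = q·N_q + 0.5·γ·B·N_γ·s_γ
     = 20.57 × 16.6 + 0.5 × 18.7 × 2.39 × 19.6 × 0.92
     = 341.46 + 402.95 = 744.41 kPa.
Gross allowable pressure q_all = 744.41 / 2.5 = 297.77 kPa.
Footing area = 13.9098 m², so allowable column load = 297.77 × 13.9098 = 4141.9 kN.

P_all ≈ 4140 kN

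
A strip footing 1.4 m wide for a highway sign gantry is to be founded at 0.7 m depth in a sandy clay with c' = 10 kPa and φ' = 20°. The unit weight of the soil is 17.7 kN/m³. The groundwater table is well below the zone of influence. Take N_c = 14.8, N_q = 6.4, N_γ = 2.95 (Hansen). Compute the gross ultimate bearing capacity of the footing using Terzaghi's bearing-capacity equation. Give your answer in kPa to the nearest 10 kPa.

q_ult ≈ 260 kPa

Overburden at base level: q = 17.7 × 0.7 = 12.39 kPa.
Cohesion term c·N_c = 10 × 14.8 = 148 kPa; surcharge term q·N_q = 12.39 × 6.4 = 79.296 kPa; self-weight term 0.5·γ·B·N_γ = 0.5 × 17.7 × 1.4 × 2.95 = 36.55 kPa.
q_ult = 148 + 79.296 + 36.55 = 263.85 kPa.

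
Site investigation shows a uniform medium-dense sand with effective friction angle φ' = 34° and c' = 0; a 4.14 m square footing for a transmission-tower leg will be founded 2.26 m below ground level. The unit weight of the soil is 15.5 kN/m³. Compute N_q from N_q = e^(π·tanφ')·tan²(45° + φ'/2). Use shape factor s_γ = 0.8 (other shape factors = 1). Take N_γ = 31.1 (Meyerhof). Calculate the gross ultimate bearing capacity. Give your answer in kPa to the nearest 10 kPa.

tan34° = 0.6745, so N_q = e^(π×0.6745)·tan²(62°) = 8.323 × 3.537 = 29.44.
q = γ·D_f = 15.5 × 2.26 = 35.03 kPa.
q·N_q = 35.03 × 29.44 = 1031.3 kPa
0.5·γ·B·N_γ·s_γ = 0.5 × 15.5 × 4.14 × 31.1 × 0.8 = 798.27 kPa
q_ult = 1031.3 + 798.27 = 1829.6 kPa.

q_ult ≈ 1830 kPa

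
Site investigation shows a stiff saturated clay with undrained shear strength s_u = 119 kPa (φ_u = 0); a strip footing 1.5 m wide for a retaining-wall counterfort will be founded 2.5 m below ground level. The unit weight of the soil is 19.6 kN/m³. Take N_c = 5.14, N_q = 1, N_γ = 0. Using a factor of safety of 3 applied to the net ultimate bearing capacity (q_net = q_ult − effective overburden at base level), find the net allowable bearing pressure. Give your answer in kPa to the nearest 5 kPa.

q_all(net) ≈ 205 kPa

Overburden at base level: q = 19.6 × 2.5 = 49 kPa.
Cohesion term c·N_c = 119 × 5.14 = 611.66 kPa; surcharge term q·N_q = 49 × 1 = 49 kPa.
q_ult = 611.66 + 49 = 660.66 kPa.
Net ultimate: q_net = 660.66 − 49 = 611.66 kPa.
q_all(net) = 611.66 / 3 = 203.89 kPa.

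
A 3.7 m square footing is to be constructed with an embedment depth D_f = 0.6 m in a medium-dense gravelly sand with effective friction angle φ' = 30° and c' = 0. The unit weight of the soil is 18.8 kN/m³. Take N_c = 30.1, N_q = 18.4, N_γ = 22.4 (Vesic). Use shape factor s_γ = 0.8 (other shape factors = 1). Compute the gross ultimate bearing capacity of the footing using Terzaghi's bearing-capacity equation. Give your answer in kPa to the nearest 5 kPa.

q_ult ≈ 830 kPa

Overburden at base level: q = 18.8 × 0.6 = 11.28 kPa.
Surcharge term q·N_q = 11.28 × 18.4 = 207.55 kPa; self-weight term 0.5·γ·B·N_γ·s_γ = 0.5 × 18.8 × 3.7 × 22.4 × 0.8 = 623.26 kPa.
q_ult = 207.55 + 623.26 = 830.81 kPa.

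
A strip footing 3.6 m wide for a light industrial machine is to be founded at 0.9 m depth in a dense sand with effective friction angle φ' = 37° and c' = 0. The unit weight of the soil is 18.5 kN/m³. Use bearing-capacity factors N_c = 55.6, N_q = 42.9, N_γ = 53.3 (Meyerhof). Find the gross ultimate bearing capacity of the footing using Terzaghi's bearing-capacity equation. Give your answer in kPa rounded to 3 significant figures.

q_ult ≈ 2490 kPa

Effective surcharge at the founding depth q = γ·D_f = 18.5 × 0.9 = 16.65 kPa.
q_ult = q·N_q + 0.5·γ·B·N_γ
     = 16.65 × 42.9 + 0.5 × 18.5 × 3.6 × 53.3
     = 714.29 + 1774.9 = 2489.2 kPa.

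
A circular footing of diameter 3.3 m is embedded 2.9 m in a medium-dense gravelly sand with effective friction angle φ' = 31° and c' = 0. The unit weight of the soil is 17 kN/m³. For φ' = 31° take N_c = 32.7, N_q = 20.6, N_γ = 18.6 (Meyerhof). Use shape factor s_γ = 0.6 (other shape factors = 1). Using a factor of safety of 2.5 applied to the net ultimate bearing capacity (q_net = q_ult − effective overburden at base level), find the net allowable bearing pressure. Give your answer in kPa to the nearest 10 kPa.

q_all(net) ≈ 510 kPa

Effective surcharge at the founding depth q = γ·D_f = 17 × 2.9 = 49.3 kPa.
q_ult = q·N_q + 0.5·γ·B·N_γ·s_γ
     = 49.3 × 20.6 + 0.5 × 17 × 3.3 × 18.6 × 0.6
     = 1015.6 + 313.04 = 1328.6 kPa.
Net ultimate: q_net = 1328.6 − 49.3 = 1279.3 kPa.
q_all(net) = 1279.3 / 2.5 = 511.73 kPa.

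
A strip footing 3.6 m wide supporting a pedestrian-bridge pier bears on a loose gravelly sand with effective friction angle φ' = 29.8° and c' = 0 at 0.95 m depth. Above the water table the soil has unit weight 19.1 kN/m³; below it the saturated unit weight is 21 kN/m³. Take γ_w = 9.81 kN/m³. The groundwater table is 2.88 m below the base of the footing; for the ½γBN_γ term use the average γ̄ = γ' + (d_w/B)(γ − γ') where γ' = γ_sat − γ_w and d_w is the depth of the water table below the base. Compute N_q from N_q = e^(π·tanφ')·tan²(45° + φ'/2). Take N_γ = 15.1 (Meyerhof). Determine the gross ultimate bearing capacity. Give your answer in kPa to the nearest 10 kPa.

q_ult ≈ 800 kPa

tan29.8° = 0.5727, so N_q = e^(π×0.5727)·tan²(59.9°) = 6.045 × 2.976 = 17.99.
Overburden at base level: q = 19.1 × 0.95 = 18.145 kPa.
The water table is 2.88 m below the base (< B = 3.6 m), so the ½γBN_γ term uses γ̄ = γ' + (d_w/B)(γ − γ') = 11.19 + (2.88/3.6)(19.1 − 11.19) = 17.518 kN/m³.
Surcharge term q·N_q = 18.145 × 17.989 = 326.41 kPa; self-weight term 0.5·γ·B·N_γ = 0.5 × 17.518 × 3.6 × 15.1 = 476.14 kPa.
q_ult = 326.41 + 476.14 = 802.55 kPa.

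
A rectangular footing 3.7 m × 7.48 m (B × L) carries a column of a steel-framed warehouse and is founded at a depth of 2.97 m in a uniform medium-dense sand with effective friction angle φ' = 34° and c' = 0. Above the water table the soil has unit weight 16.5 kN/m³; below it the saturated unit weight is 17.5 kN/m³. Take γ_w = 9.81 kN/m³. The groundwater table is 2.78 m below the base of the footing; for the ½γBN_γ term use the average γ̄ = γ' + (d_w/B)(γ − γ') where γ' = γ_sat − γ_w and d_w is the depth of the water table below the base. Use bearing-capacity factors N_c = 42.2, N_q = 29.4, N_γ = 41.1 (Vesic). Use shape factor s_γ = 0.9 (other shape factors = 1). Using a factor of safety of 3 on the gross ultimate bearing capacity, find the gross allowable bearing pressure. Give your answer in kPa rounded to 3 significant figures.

q_all ≈ 807 kPa

Overburden at base level: q = 16.5 × 2.97 = 49.005 kPa.
The water table is 2.78 m below the base (< B = 3.7 m), so the ½γBN_γ term uses γ̄ = γ' + (d_w/B)(γ − γ') = 7.69 + (2.78/3.7)(16.5 − 7.69) = 14.309 kN/m³.
Surcharge term q·N_q = 49.005 × 29.4 = 1440.7 kPa; self-weight term 0.5·γ·B·N_γ·s_γ = 0.5 × 14.309 × 3.7 × 41.1 × 0.9 = 979.21 kPa.
q_ult = 1440.7 + 979.21 = 2420 kPa.
q_all = 2420 / 3 = 806.65 kPa.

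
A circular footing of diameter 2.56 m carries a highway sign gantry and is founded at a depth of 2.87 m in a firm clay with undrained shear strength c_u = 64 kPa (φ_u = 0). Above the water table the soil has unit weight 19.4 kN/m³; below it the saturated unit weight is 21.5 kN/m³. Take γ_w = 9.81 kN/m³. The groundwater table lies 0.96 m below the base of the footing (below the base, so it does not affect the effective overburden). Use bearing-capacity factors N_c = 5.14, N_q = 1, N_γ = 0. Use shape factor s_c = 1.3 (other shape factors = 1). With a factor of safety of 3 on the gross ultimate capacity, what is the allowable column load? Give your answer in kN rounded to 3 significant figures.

Overburden at base level: q = 19.4 × 2.87 = 55.678 kPa.
Cohesion term c·N_c·s_c = 64 × 5.14 × 1.3 = 427.65 kPa; surcharge term q·N_q = 55.678 × 1 = 55.678 kPa.
q_ult = 427.65 + 55.678 = 483.33 kPa.
Gross allowable pressure q_all = 483.33 / 3 = 161.11 kPa.
Footing area = 5.1472 m², so allowable column load = 161.11 × 5.1472 = 829.26 kN.

P_all ≈ 829 kN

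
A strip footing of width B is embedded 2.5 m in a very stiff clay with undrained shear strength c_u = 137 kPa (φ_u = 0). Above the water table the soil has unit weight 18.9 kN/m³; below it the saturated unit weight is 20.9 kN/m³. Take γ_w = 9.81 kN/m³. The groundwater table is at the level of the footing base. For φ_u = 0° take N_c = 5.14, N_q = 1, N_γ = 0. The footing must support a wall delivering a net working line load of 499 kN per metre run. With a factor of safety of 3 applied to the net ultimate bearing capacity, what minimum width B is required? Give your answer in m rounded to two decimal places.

Effective surcharge at the founding depth q = γ·D_f = 18.9 × 2.5 = 47.25 kPa.
q_ult = c·N_c + q·N_q
     = 137 × 5.14 + 47.25 × 1
     = 704.18 + 47.25 = 751.43 kPa.
For φ = 0 the ½γBN_γ term vanishes, so q_ult is independent of B. q_net = 751.43 − 47.25 = 704.18 kPa; q_all(net) = 704.18/3 = 234.73 kPa.
Required width B = w / q_all(net) = 499 / 234.73 = 2.126 m.

B = 2.13 m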